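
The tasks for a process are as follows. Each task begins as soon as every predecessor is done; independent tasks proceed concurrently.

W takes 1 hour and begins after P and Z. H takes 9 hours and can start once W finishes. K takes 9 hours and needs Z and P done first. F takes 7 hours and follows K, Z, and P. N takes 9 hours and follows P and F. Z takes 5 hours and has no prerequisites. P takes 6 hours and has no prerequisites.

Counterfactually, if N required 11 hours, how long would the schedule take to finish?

The binding path is P→K→F→N = 6+9+7+9 = 31; finish at 31 hours.
N lies on that path, so at 11 hours the path becomes 33 hours.
No other chain overtakes it, so the finish is 33 hours.

33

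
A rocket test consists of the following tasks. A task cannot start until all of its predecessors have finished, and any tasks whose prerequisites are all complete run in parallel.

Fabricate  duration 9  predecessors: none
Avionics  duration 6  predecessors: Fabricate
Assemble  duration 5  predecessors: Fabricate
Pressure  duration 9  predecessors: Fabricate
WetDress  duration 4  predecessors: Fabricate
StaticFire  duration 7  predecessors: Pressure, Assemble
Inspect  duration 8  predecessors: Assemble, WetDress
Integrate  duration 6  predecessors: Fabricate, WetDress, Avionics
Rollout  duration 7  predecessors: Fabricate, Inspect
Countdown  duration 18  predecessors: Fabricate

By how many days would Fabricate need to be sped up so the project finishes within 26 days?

Current finish: 29 days; target: 26.
Fabricate is on every critical path, so each day cut from Fabricate cuts the finish by one (this holds down to a finish of 21).
Need 29 − 26 = 3 days off Fabricate → Fabricate becomes 6 days, finish becomes 26.

3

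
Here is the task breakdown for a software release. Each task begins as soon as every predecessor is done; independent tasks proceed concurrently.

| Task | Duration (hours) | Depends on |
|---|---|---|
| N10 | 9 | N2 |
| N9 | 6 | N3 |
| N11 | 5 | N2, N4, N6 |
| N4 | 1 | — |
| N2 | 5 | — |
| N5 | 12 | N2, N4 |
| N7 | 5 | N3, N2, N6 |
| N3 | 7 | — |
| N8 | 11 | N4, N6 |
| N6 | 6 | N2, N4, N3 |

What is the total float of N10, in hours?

10

Critical path: N3→N6→N8 = 7+6+11 = 24, so the finish is 24 hours.
N10 finishes as early as 14 and must finish by 24.
Slack of N10 = 15 − 5 = 10 hours.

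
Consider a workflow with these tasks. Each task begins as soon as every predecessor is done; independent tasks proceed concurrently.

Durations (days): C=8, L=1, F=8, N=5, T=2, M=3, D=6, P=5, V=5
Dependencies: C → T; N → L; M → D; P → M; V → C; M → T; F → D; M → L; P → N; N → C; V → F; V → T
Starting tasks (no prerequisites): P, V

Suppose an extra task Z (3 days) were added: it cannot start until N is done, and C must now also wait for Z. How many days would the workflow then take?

Originally the workflow takes 20 days.
With Z inserted, C now waits for max(V, N, Z).
New critical path: P→N→Z→C→T = 5+5+3+8+2 = 23 ⇒ 23 days.

23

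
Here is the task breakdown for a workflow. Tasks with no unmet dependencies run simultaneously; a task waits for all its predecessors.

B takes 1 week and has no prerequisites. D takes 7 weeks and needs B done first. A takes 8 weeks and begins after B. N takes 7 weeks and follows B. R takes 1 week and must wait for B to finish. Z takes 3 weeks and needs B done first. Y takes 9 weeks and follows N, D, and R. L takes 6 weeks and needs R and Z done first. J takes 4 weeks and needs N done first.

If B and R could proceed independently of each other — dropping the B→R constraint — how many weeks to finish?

Original critical path: B→D→Y = 1+7+9 = 17 ⇒ 17 weeks.
Without B→R, R's earliest start moves from 1 to 0.
The longest chain is now B→D→Y = 1+7+9 = 17, so the schedule takes 17 weeks.

17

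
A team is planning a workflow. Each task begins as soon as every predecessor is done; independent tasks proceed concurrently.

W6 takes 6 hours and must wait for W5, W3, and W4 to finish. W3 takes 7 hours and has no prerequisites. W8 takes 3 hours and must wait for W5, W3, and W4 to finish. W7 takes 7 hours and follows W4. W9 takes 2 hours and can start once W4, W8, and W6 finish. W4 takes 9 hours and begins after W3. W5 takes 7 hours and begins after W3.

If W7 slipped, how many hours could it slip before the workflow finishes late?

1

W3→W4→W6→W9 = 7+9+6+2 = 24 sets the makespan at 24 hours.
W7 finishes as early as 23 and must finish by 24.
Float = 24 − 23 = 1.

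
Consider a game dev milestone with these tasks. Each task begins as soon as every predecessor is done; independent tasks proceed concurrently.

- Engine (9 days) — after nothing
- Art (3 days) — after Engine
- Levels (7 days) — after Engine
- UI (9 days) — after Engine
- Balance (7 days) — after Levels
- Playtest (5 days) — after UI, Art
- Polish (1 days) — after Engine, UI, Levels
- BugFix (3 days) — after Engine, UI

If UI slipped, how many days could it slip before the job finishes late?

0

The longest chain is Engine→Levels→Balance = 9+7+7 = 23; overall finish 23 days.
UI finishes as early as 18 and must finish by 18.
So UI can slip 18 − 18 = 0 days.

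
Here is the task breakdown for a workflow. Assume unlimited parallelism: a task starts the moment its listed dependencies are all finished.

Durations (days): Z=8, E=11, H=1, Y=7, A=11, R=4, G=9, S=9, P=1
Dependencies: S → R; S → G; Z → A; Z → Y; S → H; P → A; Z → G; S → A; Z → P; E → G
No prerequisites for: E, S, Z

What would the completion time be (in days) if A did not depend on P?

20

With the dependency in place, E→G = 11+9 = 20 sets the finish at 20 days.
Dropping P→A doesn't change A's earliest start (9); another predecessor still binds.
After: E→G = 11+9 = 20 → 20 days.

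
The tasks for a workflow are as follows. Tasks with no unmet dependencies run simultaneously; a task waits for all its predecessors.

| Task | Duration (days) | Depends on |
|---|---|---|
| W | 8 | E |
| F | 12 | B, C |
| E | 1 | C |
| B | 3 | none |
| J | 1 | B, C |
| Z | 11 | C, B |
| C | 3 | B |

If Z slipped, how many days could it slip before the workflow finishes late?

B→C→F = 3+3+12 = 18 sets the makespan at 18 days.
Z finishes as early as 17 and must finish by 18.
So Z can slip 18 − 17 = 1 day.

1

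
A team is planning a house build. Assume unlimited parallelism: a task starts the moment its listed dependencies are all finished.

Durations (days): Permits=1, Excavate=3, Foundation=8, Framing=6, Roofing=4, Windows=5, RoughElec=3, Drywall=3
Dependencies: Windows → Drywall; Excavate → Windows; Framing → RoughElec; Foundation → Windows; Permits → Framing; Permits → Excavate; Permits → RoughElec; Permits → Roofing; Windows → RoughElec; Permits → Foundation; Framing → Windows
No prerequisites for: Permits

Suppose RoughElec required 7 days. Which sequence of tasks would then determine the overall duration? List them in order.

Actual critical path: Permits→Foundation→Windows→RoughElec = 1+8+5+3 = 17 ⇒ 17 days.
Since RoughElec is critical, the +4 change carries straight to that chain (now 21 days).
That remains the longest chain; total 21 days.

Permits, Foundation, Windows, RoughElec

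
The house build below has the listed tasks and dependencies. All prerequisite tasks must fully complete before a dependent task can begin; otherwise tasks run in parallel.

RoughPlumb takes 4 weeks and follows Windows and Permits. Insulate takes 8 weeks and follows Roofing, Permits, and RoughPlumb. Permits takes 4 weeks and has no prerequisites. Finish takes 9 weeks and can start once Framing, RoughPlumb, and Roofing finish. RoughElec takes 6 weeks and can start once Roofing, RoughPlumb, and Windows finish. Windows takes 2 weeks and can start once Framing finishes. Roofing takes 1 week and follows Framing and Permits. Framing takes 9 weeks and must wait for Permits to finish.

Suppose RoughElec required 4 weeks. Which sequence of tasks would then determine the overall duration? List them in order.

Permits, Framing, Windows, RoughPlumb, Finish

Baseline: Permits→Framing→Windows→RoughPlumb→Finish = 4+9+2+4+9 = 28 → 28 weeks.
The longest path through RoughElec is only 25 weeks, so RoughElec has float 3.
That remains the longest chain; total 28 weeks.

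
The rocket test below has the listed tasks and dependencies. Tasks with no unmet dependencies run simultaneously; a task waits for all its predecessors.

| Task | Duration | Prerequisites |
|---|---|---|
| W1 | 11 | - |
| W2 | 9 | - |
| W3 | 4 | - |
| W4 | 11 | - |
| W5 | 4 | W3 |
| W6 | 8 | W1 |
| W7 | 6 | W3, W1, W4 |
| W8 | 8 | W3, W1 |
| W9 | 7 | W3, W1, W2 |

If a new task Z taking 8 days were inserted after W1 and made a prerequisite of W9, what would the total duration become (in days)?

Originally the project takes 19 days.
With Z inserted, W9 now waits for max(W3, W1, W2, Z).
New critical path: W1→Z→W9 = 11+8+7 = 26 ⇒ 26 days.

26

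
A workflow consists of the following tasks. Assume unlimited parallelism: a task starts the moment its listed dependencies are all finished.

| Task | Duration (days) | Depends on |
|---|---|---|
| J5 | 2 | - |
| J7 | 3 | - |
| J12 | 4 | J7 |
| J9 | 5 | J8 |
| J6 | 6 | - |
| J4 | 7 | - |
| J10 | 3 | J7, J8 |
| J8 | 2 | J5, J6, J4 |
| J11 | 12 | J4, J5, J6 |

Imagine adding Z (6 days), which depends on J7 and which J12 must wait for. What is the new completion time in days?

19

Originally the job takes 19 days.
With Z inserted, J12 now waits for max(J7, Z).
New critical path: J4→J11 = 7+12 = 19 ⇒ 19 days.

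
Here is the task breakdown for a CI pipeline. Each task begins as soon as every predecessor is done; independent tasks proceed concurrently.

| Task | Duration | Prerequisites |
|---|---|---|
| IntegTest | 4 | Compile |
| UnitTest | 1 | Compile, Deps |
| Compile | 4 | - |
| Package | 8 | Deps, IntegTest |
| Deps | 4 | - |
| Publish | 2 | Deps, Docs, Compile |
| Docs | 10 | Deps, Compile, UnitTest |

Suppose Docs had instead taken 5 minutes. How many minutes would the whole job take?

Actual critical path: Deps→UnitTest→Docs→Publish = 4+1+10+2 = 17 ⇒ 17 minutes.
Since Docs is critical, the -5 change carries straight to that chain (now 12 minutes).
The binding chain switches to Compile→IntegTest→Package = 4+4+8 = 16; finish 16 minutes.

16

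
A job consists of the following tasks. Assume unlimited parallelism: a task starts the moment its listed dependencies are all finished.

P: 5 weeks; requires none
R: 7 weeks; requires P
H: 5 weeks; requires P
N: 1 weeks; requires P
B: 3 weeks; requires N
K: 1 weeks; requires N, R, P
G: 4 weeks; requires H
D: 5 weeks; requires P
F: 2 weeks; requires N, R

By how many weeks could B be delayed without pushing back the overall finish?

5

Critical path: P→R→F = 5+7+2 = 14, so the finish is 14 weeks.
The longest chain containing B totals 9 weeks.
So B can slip 14 − 9 = 5 weeks.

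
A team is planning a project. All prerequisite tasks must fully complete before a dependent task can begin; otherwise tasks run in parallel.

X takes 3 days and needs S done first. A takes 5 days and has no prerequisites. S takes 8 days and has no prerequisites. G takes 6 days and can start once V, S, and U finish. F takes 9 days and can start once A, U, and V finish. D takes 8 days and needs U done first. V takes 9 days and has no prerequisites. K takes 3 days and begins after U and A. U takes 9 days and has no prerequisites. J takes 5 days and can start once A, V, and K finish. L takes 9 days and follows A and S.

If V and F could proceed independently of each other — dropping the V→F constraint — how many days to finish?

Original critical path: V→F = 9+9 = 18 ⇒ 18 days.
Dropping V→F doesn't change F's earliest start (9); another predecessor still binds.
The longest chain is now U→F = 9+9 = 18, so the job takes 18 days.

18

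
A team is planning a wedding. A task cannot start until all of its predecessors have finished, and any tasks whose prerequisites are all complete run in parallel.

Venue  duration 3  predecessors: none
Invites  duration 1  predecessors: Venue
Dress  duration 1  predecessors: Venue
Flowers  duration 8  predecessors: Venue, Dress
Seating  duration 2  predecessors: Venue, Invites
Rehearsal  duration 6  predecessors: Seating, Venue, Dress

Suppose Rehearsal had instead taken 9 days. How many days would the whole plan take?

15

Baseline: Venue→Invites→Seating→Rehearsal = 3+1+2+6 = 12 → 12 days.
Rehearsal lies on that path, so at 9 days the path becomes 15 days.
That remains the longest chain; total 15 days.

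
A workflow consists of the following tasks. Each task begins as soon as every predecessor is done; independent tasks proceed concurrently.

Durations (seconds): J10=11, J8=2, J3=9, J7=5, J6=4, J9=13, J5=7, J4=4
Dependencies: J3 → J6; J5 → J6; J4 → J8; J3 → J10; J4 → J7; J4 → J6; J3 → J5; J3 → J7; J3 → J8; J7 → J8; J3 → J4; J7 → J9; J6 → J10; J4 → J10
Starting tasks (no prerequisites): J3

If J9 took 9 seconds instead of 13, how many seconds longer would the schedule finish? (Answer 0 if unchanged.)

The binding path is J3→J4→J7→J9 = 9+4+5+13 = 31; finish at 31 seconds.
Since J9 is critical, the -4 change carries straight to that chain (now 27 seconds).
Now J3→J5→J6→J10 = 9+7+4+11 = 31 is longest, so the finish becomes 31 seconds.
Change in finish: 31 − 31 = +0 seconds.

0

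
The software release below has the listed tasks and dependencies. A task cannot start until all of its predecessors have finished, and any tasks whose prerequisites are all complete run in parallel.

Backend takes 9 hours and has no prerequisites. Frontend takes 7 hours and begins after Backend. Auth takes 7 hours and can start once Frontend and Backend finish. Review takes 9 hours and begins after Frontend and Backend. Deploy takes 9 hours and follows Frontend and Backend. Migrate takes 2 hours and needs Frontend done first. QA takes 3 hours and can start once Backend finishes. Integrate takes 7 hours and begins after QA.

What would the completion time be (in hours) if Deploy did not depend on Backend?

With the dependency in place, Backend→Frontend→Review = 9+7+9 = 25 sets the finish at 25 hours.
Dropping Backend→Deploy doesn't change Deploy's earliest start (16); another predecessor still binds.
New critical path: Backend→Frontend→Review = 9+7+9 = 25 ⇒ 25 hours.

25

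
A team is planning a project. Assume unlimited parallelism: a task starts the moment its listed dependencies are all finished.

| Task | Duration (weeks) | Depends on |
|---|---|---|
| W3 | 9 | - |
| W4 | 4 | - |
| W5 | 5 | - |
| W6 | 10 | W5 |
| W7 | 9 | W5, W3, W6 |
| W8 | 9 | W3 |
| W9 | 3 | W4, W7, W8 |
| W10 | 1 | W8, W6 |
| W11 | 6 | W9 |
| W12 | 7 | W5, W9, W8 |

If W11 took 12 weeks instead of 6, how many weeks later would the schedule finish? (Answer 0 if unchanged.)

Baseline: W5→W6→W7→W9→W12 = 5+10+9+3+7 = 34 → 34 weeks.
W11 is off the critical path — its longest chain is 33 weeks, giving 1 of slack.
New critical path: W5→W6→W7→W9→W11 = 5+10+9+3+12 = 39 ⇒ 39 weeks.
Change in finish: 39 − 34 = +5 weeks.

5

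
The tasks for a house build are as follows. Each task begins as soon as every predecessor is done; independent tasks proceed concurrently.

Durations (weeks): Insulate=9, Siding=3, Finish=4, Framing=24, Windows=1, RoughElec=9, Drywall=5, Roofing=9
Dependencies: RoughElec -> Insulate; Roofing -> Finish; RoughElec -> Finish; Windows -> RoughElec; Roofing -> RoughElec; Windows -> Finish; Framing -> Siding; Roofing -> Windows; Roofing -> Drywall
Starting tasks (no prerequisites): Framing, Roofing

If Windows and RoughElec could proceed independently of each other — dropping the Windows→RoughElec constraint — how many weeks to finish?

Original critical path: Roofing→Windows→RoughElec→Insulate = 9+1+9+9 = 28 ⇒ 28 weeks.
Without Windows→RoughElec, RoughElec's earliest start moves from 10 to 9.
New critical path: Framing→Siding = 24+3 = 27 ⇒ 27 weeks.

27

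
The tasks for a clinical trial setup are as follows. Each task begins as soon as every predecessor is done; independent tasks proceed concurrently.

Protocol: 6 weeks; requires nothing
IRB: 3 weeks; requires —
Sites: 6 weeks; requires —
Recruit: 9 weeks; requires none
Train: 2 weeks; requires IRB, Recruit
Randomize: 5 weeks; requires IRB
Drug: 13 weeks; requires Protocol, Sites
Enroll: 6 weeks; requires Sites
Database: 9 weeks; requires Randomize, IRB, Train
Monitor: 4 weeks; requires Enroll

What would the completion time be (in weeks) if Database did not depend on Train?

Original critical path: Recruit→Train→Database = 9+2+9 = 20 ⇒ 20 weeks.
Without Train→Database, Database's earliest start moves from 11 to 8.
The longest chain is now Protocol→Drug = 6+13 = 19, so the plan takes 19 weeks.

19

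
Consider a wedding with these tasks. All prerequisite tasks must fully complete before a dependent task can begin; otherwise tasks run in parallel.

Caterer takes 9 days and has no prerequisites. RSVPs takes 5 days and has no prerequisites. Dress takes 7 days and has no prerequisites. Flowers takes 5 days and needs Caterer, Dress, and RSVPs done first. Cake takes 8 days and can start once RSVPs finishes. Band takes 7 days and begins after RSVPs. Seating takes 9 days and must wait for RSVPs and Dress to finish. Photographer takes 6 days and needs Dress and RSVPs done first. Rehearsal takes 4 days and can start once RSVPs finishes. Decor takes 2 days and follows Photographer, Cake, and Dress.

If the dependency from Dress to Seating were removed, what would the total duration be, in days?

With the dependency in place, Dress→Seating = 7+9 = 16 sets the finish at 16 days.
Without Dress→Seating, Seating's earliest start moves from 7 to 5.
The longest chain is now RSVPs→Cake→Decor = 5+8+2 = 15, so the job takes 15 days.

15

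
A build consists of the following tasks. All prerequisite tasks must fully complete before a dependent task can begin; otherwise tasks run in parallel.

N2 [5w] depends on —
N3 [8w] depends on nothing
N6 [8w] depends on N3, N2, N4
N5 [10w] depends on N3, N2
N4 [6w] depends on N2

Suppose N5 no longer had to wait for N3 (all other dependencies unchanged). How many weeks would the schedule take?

With the dependency in place, N2→N4→N6 = 5+6+8 = 19 sets the finish at 19 weeks.
Without N3→N5, N5's earliest start moves from 8 to 5.
The longest chain is now N2→N4→N6 = 5+6+8 = 19, so the schedule takes 19 weeks.

19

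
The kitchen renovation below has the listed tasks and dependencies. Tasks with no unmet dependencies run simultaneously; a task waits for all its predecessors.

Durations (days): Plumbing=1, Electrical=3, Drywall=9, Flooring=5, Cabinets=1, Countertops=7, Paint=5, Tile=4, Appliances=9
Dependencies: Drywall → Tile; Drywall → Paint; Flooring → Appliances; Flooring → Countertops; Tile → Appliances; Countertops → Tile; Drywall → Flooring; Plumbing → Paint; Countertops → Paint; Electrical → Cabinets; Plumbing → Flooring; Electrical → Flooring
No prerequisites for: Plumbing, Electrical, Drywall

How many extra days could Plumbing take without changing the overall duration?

8

Drywall→Flooring→Countertops→Tile→Appliances = 9+5+7+4+9 = 34 sets the makespan at 34 days.
Longest path through Plumbing: 26 days (earliest finish 1, latest finish 9).
Float = 34 − 26 = 8.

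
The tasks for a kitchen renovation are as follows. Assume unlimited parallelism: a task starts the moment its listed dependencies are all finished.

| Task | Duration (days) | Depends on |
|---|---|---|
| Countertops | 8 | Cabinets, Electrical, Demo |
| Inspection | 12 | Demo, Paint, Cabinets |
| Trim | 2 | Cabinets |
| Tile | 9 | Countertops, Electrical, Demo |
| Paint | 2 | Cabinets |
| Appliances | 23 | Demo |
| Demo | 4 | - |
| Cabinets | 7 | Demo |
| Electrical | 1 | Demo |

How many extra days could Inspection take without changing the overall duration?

The longest chain is Demo→Cabinets→Countertops→Tile = 4+7+8+9 = 28; overall finish 28 days.
Inspection finishes as early as 25 and must finish by 28.
So Inspection can slip 28 − 25 = 3 days.

3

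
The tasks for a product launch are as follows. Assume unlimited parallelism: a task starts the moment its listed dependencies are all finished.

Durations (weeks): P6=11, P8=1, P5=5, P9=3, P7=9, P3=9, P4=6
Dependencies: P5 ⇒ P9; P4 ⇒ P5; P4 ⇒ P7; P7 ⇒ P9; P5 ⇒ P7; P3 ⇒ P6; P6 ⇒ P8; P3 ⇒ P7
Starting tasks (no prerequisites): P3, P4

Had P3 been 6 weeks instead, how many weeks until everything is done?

23

Actual critical path: P4→P5→P7→P9 = 6+5+9+3 = 23 ⇒ 23 weeks.
P3 has 2 weeks of float (longest path through it is 21).
The critical path is still P4→P5→P7→P9; finish is now 23 weeks.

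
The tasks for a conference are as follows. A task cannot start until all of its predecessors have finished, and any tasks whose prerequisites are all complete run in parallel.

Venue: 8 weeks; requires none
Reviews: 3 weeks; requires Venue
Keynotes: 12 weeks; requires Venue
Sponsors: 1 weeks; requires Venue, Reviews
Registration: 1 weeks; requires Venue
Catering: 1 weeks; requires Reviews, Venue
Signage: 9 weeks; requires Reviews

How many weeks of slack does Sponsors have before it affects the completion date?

Venue→Reviews→Signage = 8+3+9 = 20 sets the makespan at 20 weeks.
The longest chain containing Sponsors totals 12 weeks.
Float = 20 − 12 = 8.

8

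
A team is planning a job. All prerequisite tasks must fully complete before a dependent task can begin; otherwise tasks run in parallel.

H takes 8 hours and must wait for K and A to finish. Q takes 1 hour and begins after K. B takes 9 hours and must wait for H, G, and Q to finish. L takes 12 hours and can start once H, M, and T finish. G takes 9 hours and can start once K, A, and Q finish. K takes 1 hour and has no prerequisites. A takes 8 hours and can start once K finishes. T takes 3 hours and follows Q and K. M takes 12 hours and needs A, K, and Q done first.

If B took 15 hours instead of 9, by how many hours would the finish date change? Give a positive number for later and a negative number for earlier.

0

As given, the longest chain is K→A→M→L = 1+8+12+12 = 33, so the finish is 33 hours.
The longest path through B is only 27 hours, so B has float 6.
Now K→A→G→B = 1+8+9+15 = 33 is longest, so the finish becomes 33 hours.
Change in finish: 33 − 33 = +0 hours.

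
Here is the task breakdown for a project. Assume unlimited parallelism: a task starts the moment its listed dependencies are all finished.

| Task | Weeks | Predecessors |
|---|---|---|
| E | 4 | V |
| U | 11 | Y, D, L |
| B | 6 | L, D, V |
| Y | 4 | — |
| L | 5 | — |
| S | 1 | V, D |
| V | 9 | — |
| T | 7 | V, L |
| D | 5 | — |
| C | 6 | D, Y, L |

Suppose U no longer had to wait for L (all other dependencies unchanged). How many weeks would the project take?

16

Before: longest chain L→U = 5+11 = 16, finish 16.
Dropping L→U doesn't change U's earliest start (5); another predecessor still binds.
New critical path: D→U = 5+11 = 16 ⇒ 16 weeks.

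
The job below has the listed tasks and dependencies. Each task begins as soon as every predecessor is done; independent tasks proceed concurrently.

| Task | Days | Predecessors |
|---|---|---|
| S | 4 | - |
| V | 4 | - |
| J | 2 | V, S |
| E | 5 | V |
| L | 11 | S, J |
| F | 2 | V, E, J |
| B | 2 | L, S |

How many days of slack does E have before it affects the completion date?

Critical path: S→J→L→B = 4+2+11+2 = 19, so the finish is 19 days.
E finishes as early as 9 and must finish by 17.
Float = 19 − 11 = 8.

8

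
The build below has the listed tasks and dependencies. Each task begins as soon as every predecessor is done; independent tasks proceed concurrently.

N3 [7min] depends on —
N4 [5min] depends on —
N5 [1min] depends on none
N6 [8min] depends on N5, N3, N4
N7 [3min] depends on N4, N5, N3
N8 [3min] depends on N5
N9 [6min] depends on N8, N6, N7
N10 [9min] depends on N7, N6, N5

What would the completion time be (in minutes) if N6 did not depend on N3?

22

Original critical path: N3→N6→N10 = 7+8+9 = 24 ⇒ 24 minutes.
Without N3→N6, N6's earliest start moves from 7 to 5.
After: N4→N6→N10 = 5+8+9 = 22 → 22 minutes.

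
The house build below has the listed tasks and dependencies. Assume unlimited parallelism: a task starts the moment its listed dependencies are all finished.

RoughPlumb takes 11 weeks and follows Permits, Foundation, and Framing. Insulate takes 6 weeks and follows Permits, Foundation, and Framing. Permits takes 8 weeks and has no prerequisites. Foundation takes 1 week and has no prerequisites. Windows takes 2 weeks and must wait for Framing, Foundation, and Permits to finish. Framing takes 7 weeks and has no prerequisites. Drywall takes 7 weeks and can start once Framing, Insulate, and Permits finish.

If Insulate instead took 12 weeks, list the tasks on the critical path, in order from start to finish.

Critical path before the change: Permits→Insulate→Drywall = 8+6+7 = 21 giving 21 weeks.
Insulate lies on that path, so at 12 weeks the path becomes 27 weeks.
The critical path is still Permits→Insulate→Drywall; finish is now 27 weeks.

Permits, Insulate, Drywall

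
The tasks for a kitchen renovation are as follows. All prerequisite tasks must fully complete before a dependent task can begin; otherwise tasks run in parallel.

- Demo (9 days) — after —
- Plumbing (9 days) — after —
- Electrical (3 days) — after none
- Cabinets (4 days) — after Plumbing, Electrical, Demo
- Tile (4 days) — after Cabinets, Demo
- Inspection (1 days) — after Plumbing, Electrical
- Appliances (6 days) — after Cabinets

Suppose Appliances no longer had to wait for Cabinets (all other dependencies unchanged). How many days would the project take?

17

Original critical path: Demo→Cabinets→Appliances = 9+4+6 = 19 ⇒ 19 days.
Without Cabinets→Appliances, Appliances's earliest start moves from 13 to 0.
The longest chain is now Demo→Cabinets→Tile = 9+4+4 = 17, so the project takes 17 days.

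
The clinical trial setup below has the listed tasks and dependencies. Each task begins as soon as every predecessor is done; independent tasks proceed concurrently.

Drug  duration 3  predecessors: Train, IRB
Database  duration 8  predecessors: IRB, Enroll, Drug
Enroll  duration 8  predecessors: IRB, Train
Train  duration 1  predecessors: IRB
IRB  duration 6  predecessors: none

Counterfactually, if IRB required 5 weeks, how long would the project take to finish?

22

Baseline: IRB→Train→Enroll→Database = 6+1+8+8 = 23 → 23 weeks.
IRB is on the critical path; changing it to 5 makes that path 22 weeks.
That remains the longest chain; total 22 weeks.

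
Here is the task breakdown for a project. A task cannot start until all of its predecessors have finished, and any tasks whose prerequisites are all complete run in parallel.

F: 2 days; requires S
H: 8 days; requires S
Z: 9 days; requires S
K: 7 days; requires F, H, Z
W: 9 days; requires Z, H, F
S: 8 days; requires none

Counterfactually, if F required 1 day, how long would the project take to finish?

The binding path is S→Z→W = 8+9+9 = 26; finish at 26 days.
F is off the critical path — its longest chain is 19 days, giving 7 of slack.
That remains the longest chain; total 26 days.

26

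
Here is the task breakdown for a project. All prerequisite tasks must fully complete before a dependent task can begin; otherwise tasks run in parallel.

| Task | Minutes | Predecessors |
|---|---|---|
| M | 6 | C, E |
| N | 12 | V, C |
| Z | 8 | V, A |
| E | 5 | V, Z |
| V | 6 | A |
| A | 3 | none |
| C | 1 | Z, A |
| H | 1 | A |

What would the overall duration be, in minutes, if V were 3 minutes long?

27

Baseline: A→V→Z→C→N = 3+6+8+1+12 = 30 → 30 minutes.
Since V is critical, the -3 change carries straight to that chain (now 27 minutes).
The critical path is still A→V→Z→C→N; finish is now 27 minutes.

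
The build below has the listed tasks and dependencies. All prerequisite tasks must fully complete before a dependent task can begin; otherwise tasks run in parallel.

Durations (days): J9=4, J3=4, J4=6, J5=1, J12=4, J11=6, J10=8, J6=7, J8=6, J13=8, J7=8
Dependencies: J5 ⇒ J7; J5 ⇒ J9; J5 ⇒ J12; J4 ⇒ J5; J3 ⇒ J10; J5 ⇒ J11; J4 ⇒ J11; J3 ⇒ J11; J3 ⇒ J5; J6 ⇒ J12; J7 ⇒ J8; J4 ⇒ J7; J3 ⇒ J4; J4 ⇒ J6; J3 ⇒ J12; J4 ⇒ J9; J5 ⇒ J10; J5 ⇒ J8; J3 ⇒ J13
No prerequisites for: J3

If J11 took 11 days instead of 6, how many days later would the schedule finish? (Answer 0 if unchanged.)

0

Baseline: J3→J4→J5→J7→J8 = 4+6+1+8+6 = 25 → 25 days.
J11 is off the critical path — its longest chain is 17 days, giving 8 of slack.
That remains the longest chain; total 25 days.
Change in finish: 25 − 25 = +0 days.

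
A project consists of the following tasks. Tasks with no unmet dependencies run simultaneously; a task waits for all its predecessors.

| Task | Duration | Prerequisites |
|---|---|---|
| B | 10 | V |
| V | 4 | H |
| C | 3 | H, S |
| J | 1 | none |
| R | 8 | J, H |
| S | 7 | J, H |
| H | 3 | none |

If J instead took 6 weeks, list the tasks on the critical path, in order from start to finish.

H, V, B

Baseline: H→V→B = 3+4+10 = 17 → 17 weeks.
J has 6 weeks of float (longest path through it is 11).
The critical path is still H→V→B; finish is now 17 weeks.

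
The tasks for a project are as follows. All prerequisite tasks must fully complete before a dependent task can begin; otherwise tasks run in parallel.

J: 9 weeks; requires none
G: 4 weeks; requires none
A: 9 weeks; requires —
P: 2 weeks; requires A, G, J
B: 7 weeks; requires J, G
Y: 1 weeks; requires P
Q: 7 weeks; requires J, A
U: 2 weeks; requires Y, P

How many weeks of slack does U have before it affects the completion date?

2

Critical path: J→B = 9+7 = 16, so the finish is 16 weeks.
The longest chain containing U totals 14 weeks.
So U can slip 16 − 14 = 2 weeks.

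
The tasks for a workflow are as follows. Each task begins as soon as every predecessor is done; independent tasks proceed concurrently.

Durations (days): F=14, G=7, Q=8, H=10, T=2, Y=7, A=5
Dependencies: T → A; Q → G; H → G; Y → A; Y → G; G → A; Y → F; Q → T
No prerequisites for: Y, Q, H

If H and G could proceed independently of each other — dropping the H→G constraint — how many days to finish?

With the dependency in place, H→G→A = 10+7+5 = 22 sets the finish at 22 days.
Without H→G, G's earliest start moves from 10 to 8.
After: Y→F = 7+14 = 21 → 21 days.

21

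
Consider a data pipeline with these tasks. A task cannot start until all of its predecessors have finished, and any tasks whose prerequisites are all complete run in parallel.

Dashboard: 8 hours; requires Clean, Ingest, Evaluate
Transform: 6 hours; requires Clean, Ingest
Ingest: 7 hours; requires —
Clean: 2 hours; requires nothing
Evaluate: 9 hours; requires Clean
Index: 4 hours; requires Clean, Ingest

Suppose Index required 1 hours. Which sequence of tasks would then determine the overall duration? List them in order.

Clean, Evaluate, Dashboard

Baseline: Clean→Evaluate→Dashboard = 2+9+8 = 19 → 19 hours.
Index is off the critical path — its longest chain is 11 hours, giving 8 of slack.
The critical path is still Clean→Evaluate→Dashboard; finish is now 19 hours.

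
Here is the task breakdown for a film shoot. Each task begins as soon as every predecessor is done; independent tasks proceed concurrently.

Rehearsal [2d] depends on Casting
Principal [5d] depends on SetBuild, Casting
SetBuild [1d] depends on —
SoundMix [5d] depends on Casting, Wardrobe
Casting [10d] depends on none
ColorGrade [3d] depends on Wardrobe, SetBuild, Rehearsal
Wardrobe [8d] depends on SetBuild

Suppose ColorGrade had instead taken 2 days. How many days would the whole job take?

15

The binding path is Casting→Rehearsal→ColorGrade = 10+2+3 = 15; finish at 15 days.
ColorGrade lies on that path, so at 2 days the path becomes 14 days.
The binding chain switches to Casting→Principal = 10+5 = 15; finish 15 days.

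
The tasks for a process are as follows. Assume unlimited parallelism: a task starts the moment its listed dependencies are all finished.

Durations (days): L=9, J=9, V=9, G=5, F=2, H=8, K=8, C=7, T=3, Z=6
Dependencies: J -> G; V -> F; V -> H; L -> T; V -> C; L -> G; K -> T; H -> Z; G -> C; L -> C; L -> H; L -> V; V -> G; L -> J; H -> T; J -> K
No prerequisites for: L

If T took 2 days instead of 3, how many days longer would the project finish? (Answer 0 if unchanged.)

0

Actual critical path: L→V→H→Z = 9+9+8+6 = 32 ⇒ 32 days.
The longest path through T is only 29 days, so T has float 3.
That remains the longest chain; total 32 days.
Change in finish: 32 − 32 = +0 days.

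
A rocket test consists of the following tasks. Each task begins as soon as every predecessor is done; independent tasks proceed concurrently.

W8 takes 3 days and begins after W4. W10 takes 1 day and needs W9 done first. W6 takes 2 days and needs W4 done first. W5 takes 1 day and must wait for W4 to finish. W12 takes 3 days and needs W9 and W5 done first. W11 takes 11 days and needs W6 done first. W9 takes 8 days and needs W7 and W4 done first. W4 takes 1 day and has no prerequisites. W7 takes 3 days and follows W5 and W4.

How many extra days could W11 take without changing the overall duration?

2

Critical path: W4→W5→W7→W9→W12 = 1+1+3+8+3 = 16, so the finish is 16 days.
W11 finishes as early as 14 and must finish by 16.
Slack of W11 = 5 − 3 = 2 days.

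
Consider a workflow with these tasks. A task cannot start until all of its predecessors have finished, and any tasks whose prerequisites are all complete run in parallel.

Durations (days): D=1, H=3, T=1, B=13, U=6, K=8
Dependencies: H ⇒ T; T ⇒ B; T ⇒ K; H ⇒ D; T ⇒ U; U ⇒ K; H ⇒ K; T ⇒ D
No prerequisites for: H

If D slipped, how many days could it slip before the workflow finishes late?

The longest chain is H→T→U→K = 3+1+6+8 = 18; overall finish 18 days.
D finishes as early as 5 and must finish by 18.
So D can slip 18 − 5 = 13 days.

13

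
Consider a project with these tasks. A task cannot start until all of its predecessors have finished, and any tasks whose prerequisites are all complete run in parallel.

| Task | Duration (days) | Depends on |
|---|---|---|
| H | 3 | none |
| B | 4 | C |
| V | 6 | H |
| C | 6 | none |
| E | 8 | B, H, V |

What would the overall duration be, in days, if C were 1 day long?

17

Critical path before the change: C→B→E = 6+4+8 = 18 giving 18 days.
C lies on that path, so at 1 day the path becomes 13 days.
New critical path: H→V→E = 3+6+8 = 17 ⇒ 17 days.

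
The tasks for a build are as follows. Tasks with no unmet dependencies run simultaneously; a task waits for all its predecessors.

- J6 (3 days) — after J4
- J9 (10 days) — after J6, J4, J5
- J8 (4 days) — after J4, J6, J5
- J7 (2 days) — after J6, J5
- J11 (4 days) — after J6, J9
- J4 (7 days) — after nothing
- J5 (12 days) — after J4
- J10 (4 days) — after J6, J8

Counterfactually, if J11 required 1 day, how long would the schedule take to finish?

30

Baseline: J4→J5→J9→J11 = 7+12+10+4 = 33 → 33 days.
Since J11 is critical, the -3 change carries straight to that chain (now 30 days).
That remains the longest chain; total 30 days.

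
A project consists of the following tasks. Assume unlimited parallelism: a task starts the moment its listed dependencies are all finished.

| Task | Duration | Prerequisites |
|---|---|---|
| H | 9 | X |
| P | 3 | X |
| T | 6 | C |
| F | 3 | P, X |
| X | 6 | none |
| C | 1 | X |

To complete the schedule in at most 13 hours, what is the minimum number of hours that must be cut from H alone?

Current finish: 15 hours; target: 13.
H is on every critical path, so each hour cut from H cuts the finish by one (this holds down to a finish of 13).
Need 15 − 13 = 2 hours off H → H becomes 7 hours, finish becomes 13.

2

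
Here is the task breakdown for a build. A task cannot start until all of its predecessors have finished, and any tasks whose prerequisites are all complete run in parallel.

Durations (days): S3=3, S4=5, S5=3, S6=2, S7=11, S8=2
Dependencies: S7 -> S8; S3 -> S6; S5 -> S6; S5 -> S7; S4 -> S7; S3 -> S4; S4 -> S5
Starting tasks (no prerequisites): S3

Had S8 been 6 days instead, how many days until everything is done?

The binding path is S3→S4→S5→S7→S8 = 3+5+3+11+2 = 24; finish at 24 days.
Since S8 is critical, the +4 change carries straight to that chain (now 28 days).
The critical path is still S3→S4→S5→S7→S8; finish is now 28 days.

28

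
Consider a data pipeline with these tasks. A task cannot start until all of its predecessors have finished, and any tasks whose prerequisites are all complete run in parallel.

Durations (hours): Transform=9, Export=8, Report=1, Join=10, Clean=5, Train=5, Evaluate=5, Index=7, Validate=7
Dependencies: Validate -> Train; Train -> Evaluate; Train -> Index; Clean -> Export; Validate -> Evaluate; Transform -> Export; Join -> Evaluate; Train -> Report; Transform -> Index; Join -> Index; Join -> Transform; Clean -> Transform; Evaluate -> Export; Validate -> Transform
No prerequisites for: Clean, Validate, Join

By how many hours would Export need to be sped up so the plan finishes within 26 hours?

Current finish: 27 hours; target: 26.
Export is on every critical path, so each hour cut from Export cuts the finish by one (this holds down to a finish of 26).
Need 27 − 26 = 1 hour off Export → Export becomes 7 hours, finish becomes 26.

1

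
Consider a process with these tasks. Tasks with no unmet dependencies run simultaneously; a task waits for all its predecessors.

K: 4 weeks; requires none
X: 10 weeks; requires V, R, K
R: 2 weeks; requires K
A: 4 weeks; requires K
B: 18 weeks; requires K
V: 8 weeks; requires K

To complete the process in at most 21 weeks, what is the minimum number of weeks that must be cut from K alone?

Current finish: 22 weeks; target: 21.
K is on every critical path, so each week cut from K cuts the finish by one (this holds down to a finish of 19).
Need 22 − 21 = 1 week off K → K becomes 3 weeks, finish becomes 21.

1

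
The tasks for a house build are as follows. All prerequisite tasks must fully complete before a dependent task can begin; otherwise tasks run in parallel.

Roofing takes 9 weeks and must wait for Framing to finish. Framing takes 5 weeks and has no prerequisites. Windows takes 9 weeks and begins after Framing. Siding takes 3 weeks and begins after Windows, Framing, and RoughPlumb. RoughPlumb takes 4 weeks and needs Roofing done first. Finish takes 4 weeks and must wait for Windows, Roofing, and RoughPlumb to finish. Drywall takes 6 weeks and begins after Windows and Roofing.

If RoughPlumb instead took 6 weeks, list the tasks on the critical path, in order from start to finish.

Framing, Roofing, RoughPlumb, Finish

Actual critical path: Framing→Roofing→RoughPlumb→Finish = 5+9+4+4 = 22 ⇒ 22 weeks.
Since RoughPlumb is critical, the +2 change carries straight to that chain (now 24 weeks).
No other chain overtakes it, so the finish is 24 weeks.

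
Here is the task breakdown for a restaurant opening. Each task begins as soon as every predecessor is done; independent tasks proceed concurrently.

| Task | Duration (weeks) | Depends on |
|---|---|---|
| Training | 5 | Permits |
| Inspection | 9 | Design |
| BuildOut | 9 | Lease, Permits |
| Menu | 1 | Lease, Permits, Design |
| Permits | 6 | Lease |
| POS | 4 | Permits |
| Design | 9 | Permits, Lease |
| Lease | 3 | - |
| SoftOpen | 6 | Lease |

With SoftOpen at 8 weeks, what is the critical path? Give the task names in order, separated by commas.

Actual critical path: Lease→Permits→Design→Inspection = 3+6+9+9 = 27 ⇒ 27 weeks.
The longest path through SoftOpen is only 9 weeks, so SoftOpen has float 18.
That remains the longest chain; total 27 weeks.

Lease, Permits, Design, Inspection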